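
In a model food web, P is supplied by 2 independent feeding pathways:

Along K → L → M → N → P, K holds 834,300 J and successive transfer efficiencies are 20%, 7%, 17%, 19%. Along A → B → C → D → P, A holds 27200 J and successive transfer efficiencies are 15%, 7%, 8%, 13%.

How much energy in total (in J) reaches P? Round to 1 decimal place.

Via K: 834300 × 0.2 × 0.07 × 0.17 × 0.19 = 377.27046 J
Via A: 27200 × 0.15 × 0.07 × 0.08 × 0.13 = 2.97024 J
Total at P: 377.27046 + 2.97024 = 380.2407 J

380.2 J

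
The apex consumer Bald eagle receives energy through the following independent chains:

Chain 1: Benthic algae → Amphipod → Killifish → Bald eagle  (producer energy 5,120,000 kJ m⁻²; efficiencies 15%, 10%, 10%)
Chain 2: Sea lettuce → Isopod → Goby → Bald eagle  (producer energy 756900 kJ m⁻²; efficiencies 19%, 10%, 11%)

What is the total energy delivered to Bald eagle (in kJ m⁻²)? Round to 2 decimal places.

9261.92 kJ m⁻²

Chain 1: 5120000 × 0.15 × 0.1 × 0.1 = 7680 kJ m⁻²
Chain 2: 756900 × 0.19 × 0.1 × 0.11 = 1581.921 kJ m⁻²
Total at Bald eagle: 7680 + 1581.921 = 9261.921 kJ m⁻²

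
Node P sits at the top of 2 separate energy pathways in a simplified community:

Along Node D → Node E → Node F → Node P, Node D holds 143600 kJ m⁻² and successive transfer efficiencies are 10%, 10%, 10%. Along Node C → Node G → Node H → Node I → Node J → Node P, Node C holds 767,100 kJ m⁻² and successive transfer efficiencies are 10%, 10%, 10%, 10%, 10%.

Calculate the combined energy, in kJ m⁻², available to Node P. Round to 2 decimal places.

151.27 kJ m⁻²

Via Node D: 143600 × 0.1 × 0.1 × 0.1 = 143.6 kJ m⁻²
Via Node C: 767100 × 0.1 × 0.1 × 0.1 × 0.1 × 0.1 = 7.671 kJ m⁻²
Total at Node P: 143.6 + 7.671 = 151.271 kJ m⁻²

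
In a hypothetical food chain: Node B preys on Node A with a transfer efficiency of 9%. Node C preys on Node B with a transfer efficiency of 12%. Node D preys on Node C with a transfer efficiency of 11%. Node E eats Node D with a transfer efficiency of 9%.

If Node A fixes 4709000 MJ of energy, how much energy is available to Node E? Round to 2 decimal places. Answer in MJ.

503.49 MJ

Node B: 4709000 × 0.09 = 423810 MJ
Node C: 423810 × 0.12 = 50857.2 MJ
Node D: 50857.2 × 0.11 = 5594.292 MJ
Node E: 5594.292 × 0.09 = 503.48628 MJ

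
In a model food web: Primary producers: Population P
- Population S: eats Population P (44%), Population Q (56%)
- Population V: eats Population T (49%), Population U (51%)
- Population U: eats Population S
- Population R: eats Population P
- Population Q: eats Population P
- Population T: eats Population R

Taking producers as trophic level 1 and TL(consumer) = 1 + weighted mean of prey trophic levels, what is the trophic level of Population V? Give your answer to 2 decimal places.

4.29

Population Q: 1 + 1 = 2
Population R: 1 + 1 = 2
Population S: 1 + (0.44×1 + 0.56×2) = 2.56
Population T: 1 + 2 = 3
Population U: 1 + 2.56 = 3.56
Population V: 1 + (0.49×3 + 0.51×3.56) = 4.2856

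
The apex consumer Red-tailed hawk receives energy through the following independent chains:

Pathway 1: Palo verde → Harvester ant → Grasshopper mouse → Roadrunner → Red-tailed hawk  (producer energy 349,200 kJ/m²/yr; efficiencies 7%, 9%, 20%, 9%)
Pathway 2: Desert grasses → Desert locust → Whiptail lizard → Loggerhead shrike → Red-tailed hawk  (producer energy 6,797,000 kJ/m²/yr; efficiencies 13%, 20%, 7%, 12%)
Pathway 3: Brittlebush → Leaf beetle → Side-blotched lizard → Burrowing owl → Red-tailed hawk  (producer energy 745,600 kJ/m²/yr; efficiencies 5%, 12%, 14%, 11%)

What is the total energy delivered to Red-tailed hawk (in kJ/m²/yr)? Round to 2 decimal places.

Pathway 1: 349200 × 0.07 × 0.09 × 0.2 × 0.09 = 39.59928 kJ/m²/yr
Pathway 2: 6797000 × 0.13 × 0.2 × 0.07 × 0.12 = 1484.4648 kJ/m²/yr
Pathway 3: 745600 × 0.05 × 0.12 × 0.14 × 0.11 = 68.89344 kJ/m²/yr
Total at Red-tailed hawk: 39.59928 + 1484.4648 + 68.89344 = 1592.95752 kJ/m²/yr

1592.96 kJ/m²/yr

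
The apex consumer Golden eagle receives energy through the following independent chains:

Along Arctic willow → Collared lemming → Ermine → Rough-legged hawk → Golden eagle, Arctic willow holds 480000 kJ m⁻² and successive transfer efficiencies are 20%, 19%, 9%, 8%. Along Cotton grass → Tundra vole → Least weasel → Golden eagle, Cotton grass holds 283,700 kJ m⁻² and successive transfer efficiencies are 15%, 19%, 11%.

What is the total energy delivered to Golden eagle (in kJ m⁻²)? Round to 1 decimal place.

Via Arctic willow: 480000 × 0.2 × 0.19 × 0.09 × 0.08 = 131.328 kJ m⁻²
Via Cotton grass: 283700 × 0.15 × 0.19 × 0.11 = 889.3995 kJ m⁻²
Total at Golden eagle: 131.328 + 889.3995 = 1020.7275 kJ m⁻²

1020.7 kJ m⁻²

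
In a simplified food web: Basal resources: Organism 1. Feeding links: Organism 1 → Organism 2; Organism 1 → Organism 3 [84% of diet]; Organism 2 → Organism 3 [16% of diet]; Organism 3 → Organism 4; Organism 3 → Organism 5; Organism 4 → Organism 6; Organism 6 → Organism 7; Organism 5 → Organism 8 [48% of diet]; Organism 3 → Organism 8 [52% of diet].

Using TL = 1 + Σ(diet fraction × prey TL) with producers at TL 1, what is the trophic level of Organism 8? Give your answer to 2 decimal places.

Organism 2: 1 + 1 = 2
Organism 3: 1 + (0.84×1 + 0.16×2) = 2.16
Organism 4: 1 + 2.16 = 3.16
Organism 5: 1 + 2.16 = 3.16
Organism 6: 1 + 3.16 = 4.16
Organism 7: 1 + 4.16 = 5.16
Organism 8: 1 + (0.48×3.16 + 0.52×2.16) = 3.64

3.64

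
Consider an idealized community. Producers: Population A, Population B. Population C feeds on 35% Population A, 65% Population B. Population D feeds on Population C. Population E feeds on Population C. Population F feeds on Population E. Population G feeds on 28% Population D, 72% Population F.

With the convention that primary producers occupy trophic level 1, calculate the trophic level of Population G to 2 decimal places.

Population C: 1 + (0.35×1 + 0.65×1) = 2
Population D: 1 + 2 = 3
Population E: 1 + 2 = 3
Population F: 1 + 3 = 4
Population G: 1 + (0.28×3 + 0.72×4) = 4.72

4.72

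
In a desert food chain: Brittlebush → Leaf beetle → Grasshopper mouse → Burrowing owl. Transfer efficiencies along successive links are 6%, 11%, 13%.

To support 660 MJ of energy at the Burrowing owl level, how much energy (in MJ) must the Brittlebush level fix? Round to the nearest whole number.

Cumulative transfer efficiency: 0.06 × 0.11 × 0.13 = 0.000858
Brittlebush energy = 660 / 0.000858 = 769231 MJ

769231 MJ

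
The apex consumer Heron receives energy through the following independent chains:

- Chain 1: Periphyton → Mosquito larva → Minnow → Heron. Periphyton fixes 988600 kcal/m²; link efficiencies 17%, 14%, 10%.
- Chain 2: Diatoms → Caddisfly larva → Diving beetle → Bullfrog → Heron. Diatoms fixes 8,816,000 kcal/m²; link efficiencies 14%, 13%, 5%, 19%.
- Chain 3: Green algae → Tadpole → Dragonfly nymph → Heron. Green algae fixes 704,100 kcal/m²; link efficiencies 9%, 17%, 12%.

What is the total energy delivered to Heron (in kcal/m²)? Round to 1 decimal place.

Chain 1: 988600 × 0.17 × 0.14 × 0.1 = 2352.868 kcal/m²
Chain 2: 8816000 × 0.14 × 0.13 × 0.05 × 0.19 = 1524.2864 kcal/m²
Chain 3: 704100 × 0.09 × 0.17 × 0.12 = 1292.7276 kcal/m²
Total at Heron: 2352.868 + 1524.2864 + 1292.7276 = 5169.882 kcal/m²

5169.9 kcal/m²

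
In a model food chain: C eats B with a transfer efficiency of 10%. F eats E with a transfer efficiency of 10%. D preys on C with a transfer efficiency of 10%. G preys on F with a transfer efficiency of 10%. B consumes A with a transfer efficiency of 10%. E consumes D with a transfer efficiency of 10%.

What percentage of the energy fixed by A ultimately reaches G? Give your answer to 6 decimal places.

Product of link efficiencies: 0.1 × 0.1 × 0.1 × 0.1 × 0.1 × 0.1 = 0.000001
As a percentage: 0.000001 × 100 = 0.000100%

0.000100%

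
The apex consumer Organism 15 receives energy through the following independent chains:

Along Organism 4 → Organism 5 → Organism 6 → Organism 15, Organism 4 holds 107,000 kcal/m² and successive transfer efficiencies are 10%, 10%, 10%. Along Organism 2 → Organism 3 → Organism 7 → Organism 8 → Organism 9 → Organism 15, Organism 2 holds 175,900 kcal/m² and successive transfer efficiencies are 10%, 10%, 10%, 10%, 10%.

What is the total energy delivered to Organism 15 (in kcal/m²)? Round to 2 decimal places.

108.76 kcal/m²

Via Organism 4: 107000 × 0.1 × 0.1 × 0.1 = 107 kcal/m²
Via Organism 2: 175900 × 0.1 × 0.1 × 0.1 × 0.1 × 0.1 = 1.759 kcal/m²
Total at Organism 15: 107 + 1.759 = 108.759 kcal/m²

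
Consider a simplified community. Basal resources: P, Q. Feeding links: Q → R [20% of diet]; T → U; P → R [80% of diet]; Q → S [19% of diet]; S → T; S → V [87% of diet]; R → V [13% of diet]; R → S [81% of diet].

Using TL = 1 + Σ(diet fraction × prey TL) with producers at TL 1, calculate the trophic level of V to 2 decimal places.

3.70

R: 1 + (0.8×1 + 0.2×1) = 2
S: 1 + (0.19×1 + 0.81×2) = 2.81
T: 1 + 2.81 = 3.81
U: 1 + 3.81 = 4.81
V: 1 + (0.13×2 + 0.87×2.81) = 3.7047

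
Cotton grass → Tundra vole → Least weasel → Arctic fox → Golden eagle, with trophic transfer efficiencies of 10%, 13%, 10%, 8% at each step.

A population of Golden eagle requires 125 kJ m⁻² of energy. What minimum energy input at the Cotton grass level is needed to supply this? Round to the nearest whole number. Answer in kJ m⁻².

1201923 kJ m⁻²

Cumulative transfer efficiency: 0.1 × 0.13 × 0.1 × 0.08 = 0.000104
Cotton grass energy = 125 / 0.000104 = 1201923 kJ m⁻²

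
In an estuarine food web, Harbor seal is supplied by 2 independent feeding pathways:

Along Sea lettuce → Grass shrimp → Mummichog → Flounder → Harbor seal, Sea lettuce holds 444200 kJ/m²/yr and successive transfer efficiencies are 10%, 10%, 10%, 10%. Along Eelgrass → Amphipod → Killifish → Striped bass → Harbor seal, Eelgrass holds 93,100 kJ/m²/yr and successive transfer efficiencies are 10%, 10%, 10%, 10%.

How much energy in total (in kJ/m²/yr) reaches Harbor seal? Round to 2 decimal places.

Via Sea lettuce: 444200 × 0.1 × 0.1 × 0.1 × 0.1 = 44.42 kJ/m²/yr
Via Eelgrass: 93100 × 0.1 × 0.1 × 0.1 × 0.1 = 9.31 kJ/m²/yr
Total at Harbor seal: 44.42 + 9.31 = 53.73 kJ/m²/yr

53.73 kJ/m²/yr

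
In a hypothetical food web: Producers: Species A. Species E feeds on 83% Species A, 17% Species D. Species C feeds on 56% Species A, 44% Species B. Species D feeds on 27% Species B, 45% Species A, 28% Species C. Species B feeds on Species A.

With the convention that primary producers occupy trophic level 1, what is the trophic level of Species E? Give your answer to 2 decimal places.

Species B: 1 + 1 = 2
Species C: 1 + (0.56×1 + 0.44×2) = 2.44
Species D: 1 + (0.27×2 + 0.45×1 + 0.28×2.44) = 2.6732
Species E: 1 + (0.83×1 + 0.17×2.6732) = 2.284444

2.28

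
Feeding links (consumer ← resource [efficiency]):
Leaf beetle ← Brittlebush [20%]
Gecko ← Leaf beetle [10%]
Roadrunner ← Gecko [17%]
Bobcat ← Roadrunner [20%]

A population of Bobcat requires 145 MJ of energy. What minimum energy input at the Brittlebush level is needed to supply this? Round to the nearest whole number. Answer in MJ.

Cumulative transfer efficiency: 0.2 × 0.1 × 0.17 × 0.2 = 0.00068
Brittlebush energy = 145 / 0.00068 = 213235 MJ

213235 MJ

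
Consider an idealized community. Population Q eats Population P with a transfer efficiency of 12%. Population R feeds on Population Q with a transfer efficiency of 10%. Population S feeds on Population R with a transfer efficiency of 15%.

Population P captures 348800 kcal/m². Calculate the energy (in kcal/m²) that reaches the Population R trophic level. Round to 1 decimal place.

Population Q: 348800 × 0.12 = 41856 kcal/m²
Population R: 41856 × 0.1 = 4185.6 kcal/m²

4185.6 kcal/m²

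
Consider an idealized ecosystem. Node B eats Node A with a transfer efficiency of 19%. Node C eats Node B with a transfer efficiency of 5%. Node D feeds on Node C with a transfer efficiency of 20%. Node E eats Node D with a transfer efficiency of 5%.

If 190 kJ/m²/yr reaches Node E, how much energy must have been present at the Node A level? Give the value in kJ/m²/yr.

2000000 kJ/m²/yr

Cumulative transfer efficiency: 0.19 × 0.05 × 0.2 × 0.05 = 0.000095
Node A energy = 190 / 0.000095 = 2000000 kJ/m²/yr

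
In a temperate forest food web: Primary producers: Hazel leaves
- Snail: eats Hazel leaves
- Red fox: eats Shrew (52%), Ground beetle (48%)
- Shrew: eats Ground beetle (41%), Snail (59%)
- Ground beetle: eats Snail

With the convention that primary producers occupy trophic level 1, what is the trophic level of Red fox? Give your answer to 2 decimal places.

Snail: 1 + 1 = 2
Ground beetle: 1 + 2 = 3
Shrew: 1 + (0.41×3 + 0.59×2) = 3.41
Red fox: 1 + (0.52×3.41 + 0.48×3) = 4.2132

4.21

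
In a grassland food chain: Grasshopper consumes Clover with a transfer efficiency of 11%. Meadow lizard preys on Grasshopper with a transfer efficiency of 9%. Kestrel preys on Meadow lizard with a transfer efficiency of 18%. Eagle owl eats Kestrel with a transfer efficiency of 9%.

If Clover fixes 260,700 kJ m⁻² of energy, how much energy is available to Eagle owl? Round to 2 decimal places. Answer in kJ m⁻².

Grasshopper: 260700 × 0.11 = 28677 kJ m⁻²
Meadow lizard: 28677 × 0.09 = 2580.93 kJ m⁻²
Kestrel: 2580.93 × 0.18 = 464.5674 kJ m⁻²
Eagle owl: 464.5674 × 0.09 = 41.811066 kJ m⁻²

41.81 kJ m⁻²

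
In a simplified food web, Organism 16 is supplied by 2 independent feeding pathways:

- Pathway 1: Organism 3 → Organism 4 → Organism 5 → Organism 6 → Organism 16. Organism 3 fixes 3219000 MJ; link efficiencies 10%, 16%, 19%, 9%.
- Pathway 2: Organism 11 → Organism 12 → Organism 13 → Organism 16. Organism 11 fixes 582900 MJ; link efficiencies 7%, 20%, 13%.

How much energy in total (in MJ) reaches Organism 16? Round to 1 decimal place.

Pathway 1: 3219000 × 0.1 × 0.16 × 0.19 × 0.09 = 880.7184 MJ
Pathway 2: 582900 × 0.07 × 0.2 × 0.13 = 1060.878 MJ
Total at Organism 16: 880.7184 + 1060.878 = 1941.5964 MJ

1941.6 MJ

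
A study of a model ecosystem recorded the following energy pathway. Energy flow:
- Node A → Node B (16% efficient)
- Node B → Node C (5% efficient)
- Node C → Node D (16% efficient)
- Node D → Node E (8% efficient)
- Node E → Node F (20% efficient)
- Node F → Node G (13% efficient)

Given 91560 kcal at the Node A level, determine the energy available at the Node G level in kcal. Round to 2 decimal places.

0.24 kcal

Node B: 91560 × 0.16 = 14649.6 kcal
Node C: 14649.6 × 0.05 = 732.48 kcal
Node D: 732.48 × 0.16 = 117.1968 kcal
Node E: 117.1968 × 0.08 = 9.375744 kcal
Node F: 9.375744 × 0.2 = 1.8751488 kcal
Node G: 1.8751488 × 0.13 = 0.243769344 kcal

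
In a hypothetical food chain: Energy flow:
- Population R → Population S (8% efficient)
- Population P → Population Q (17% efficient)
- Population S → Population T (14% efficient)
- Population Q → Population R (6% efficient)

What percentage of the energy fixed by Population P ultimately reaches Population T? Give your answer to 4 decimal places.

Product of link efficiencies: 0.17 × 0.06 × 0.08 × 0.14 = 0.00011424
As a percentage: 0.00011424 × 100 = 0.0114%

0.0114%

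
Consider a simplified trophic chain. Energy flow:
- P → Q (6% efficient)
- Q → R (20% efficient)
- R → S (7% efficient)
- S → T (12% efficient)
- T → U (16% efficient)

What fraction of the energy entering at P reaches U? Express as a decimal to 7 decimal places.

0.0000161

Product of link efficiencies: 0.06 × 0.2 × 0.07 × 0.12 × 0.16 = 0.000016128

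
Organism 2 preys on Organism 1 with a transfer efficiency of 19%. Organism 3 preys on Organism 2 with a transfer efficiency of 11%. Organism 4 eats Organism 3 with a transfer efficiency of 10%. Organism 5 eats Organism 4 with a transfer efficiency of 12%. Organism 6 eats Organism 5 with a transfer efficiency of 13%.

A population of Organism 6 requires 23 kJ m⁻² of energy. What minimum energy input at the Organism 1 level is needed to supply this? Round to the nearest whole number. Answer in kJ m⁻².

Cumulative transfer efficiency: 0.19 × 0.11 × 0.1 × 0.12 × 0.13 = 0.000032604
Organism 1 energy = 23 / 0.000032604 = 705435 kJ m⁻²

705435 kJ m⁻²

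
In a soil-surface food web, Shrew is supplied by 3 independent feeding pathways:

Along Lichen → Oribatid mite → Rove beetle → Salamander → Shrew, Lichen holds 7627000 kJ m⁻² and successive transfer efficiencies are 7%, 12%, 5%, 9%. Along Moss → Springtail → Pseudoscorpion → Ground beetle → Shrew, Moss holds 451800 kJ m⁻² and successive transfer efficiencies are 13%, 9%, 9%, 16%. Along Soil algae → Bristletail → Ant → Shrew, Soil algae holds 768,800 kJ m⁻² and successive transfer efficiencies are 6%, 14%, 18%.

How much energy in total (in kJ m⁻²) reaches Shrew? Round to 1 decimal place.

1526.8 kJ m⁻²

Via Lichen: 7627000 × 0.07 × 0.12 × 0.05 × 0.09 = 288.3006 kJ m⁻²
Via Moss: 451800 × 0.13 × 0.09 × 0.09 × 0.16 = 76.119264 kJ m⁻²
Via Soil algae: 768800 × 0.06 × 0.14 × 0.18 = 1162.4256 kJ m⁻²
Total at Shrew: 288.3006 + 76.119264 + 1162.4256 = 1526.845464 kJ m⁻²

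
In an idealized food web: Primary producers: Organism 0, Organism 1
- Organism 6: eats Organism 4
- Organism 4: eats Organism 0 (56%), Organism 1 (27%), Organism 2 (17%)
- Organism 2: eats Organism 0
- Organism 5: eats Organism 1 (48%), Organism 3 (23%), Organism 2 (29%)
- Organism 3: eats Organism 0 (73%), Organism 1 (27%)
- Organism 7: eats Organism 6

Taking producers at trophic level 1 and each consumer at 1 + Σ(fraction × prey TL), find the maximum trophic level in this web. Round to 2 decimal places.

Organism 2: 1 + 1 = 2
Organism 3: 1 + (0.73×1 + 0.27×1) = 2
Organism 4: 1 + (0.56×1 + 0.27×1 + 0.17×2) = 2.17
Organism 5: 1 + (0.48×1 + 0.23×2 + 0.29×2) = 2.52
Organism 6: 1 + 2.17 = 3.17
Organism 7: 1 + 3.17 = 4.17

4.17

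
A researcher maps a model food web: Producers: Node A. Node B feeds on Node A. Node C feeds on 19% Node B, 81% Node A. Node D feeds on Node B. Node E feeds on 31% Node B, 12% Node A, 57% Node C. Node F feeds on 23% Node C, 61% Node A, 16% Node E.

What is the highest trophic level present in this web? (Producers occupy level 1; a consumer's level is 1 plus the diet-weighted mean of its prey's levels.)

3

Node B: 1 + 1 = 2
Node C: 1 + (0.19×2 + 0.81×1) = 2.19
Node D: 1 + 2 = 3
Node E: 1 + (0.31×2 + 0.12×1 + 0.57×2.19) = 2.9883
Node F: 1 + (0.23×2.19 + 0.61×1 + 0.16×2.9883) = 2.591828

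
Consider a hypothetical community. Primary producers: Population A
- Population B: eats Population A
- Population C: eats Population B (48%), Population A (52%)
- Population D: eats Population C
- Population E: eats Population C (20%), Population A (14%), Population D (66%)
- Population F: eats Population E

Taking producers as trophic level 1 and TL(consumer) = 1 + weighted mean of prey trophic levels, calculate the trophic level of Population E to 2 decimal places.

Population B: 1 + 1 = 2
Population C: 1 + (0.48×2 + 0.52×1) = 2.48
Population D: 1 + 2.48 = 3.48
Population E: 1 + (0.2×2.48 + 0.14×1 + 0.66×3.48) = 3.9328
Population F: 1 + 3.9328 = 4.9328

3.93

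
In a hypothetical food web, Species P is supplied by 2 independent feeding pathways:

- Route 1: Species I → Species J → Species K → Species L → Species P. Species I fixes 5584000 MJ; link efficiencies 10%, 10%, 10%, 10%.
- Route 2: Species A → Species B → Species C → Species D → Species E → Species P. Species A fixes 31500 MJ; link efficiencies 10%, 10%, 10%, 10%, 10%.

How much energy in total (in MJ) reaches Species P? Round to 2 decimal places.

558.72 MJ

Route 1: 5584000 × 0.1 × 0.1 × 0.1 × 0.1 = 558.4 MJ
Route 2: 31500 × 0.1 × 0.1 × 0.1 × 0.1 × 0.1 = 0.315 MJ
Total at Species P: 558.4 + 0.315 = 558.715 MJ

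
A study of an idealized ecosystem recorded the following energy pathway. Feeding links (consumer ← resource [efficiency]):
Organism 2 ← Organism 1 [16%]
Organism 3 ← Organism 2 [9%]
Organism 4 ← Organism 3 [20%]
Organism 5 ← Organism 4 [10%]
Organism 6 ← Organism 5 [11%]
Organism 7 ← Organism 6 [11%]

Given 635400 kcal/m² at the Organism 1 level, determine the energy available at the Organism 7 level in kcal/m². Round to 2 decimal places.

2.21 kcal/m²

Organism 2: 635400 × 0.16 = 101664 kcal/m²
Organism 3: 101664 × 0.09 = 9149.76 kcal/m²
Organism 4: 9149.76 × 0.2 = 1829.952 kcal/m²
Organism 5: 1829.952 × 0.1 = 182.9952 kcal/m²
Organism 6: 182.9952 × 0.11 = 20.129472 kcal/m²
Organism 7: 20.129472 × 0.11 = 2.21424192 kcal/m²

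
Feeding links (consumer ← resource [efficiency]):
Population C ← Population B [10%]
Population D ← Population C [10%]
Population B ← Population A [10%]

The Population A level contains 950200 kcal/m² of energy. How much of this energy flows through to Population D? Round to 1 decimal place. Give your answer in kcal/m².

950.2 kcal/m²

Population B: 950200 × 0.1 = 95020 kcal/m²
Population C: 95020 × 0.1 = 9502 kcal/m²
Population D: 9502 × 0.1 = 950.2 kcal/m²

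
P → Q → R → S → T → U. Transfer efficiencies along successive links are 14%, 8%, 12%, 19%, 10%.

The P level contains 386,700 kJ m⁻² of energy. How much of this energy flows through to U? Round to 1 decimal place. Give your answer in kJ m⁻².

Q: 386700 × 0.14 = 54138 kJ m⁻²
R: 54138 × 0.08 = 4331.04 kJ m⁻²
S: 4331.04 × 0.12 = 519.7248 kJ m⁻²
T: 519.7248 × 0.19 = 98.747712 kJ m⁻²
U: 98.747712 × 0.1 = 9.8747712 kJ m⁻²

9.9 kJ m⁻²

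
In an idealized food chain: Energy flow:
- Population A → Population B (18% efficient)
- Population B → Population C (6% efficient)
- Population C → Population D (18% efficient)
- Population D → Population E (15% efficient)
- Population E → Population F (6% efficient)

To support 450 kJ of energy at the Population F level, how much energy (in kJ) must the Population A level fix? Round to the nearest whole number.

Cumulative transfer efficiency: 0.18 × 0.06 × 0.18 × 0.15 × 0.06 = 0.000017496
Population A energy = 450 / 0.000017496 = 25720165 kJ

25720165 kJ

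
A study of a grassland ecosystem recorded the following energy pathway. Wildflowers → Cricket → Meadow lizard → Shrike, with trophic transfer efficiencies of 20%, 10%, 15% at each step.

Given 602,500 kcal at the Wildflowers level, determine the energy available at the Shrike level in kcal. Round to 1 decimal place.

Cricket: 602500 × 0.2 = 120500 kcal
Meadow lizard: 120500 × 0.1 = 12050 kcal
Shrike: 12050 × 0.15 = 1807.5 kcal

1807.5 kcal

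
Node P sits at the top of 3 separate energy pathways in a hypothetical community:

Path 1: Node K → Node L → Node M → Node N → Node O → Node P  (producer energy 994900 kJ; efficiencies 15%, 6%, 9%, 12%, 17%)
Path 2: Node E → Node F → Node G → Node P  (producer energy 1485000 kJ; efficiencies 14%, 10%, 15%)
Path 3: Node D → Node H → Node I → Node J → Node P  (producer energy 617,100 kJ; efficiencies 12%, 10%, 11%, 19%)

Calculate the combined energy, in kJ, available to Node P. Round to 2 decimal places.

3289.71 kJ

Path 1: 994900 × 0.15 × 0.06 × 0.09 × 0.12 × 0.17 = 16.4397276 kJ
Path 2: 1485000 × 0.14 × 0.1 × 0.15 = 3118.5 kJ
Path 3: 617100 × 0.12 × 0.1 × 0.11 × 0.19 = 154.76868 kJ
Total at Node P: 16.4397276 + 3118.5 + 154.76868 = 3289.7084076 kJ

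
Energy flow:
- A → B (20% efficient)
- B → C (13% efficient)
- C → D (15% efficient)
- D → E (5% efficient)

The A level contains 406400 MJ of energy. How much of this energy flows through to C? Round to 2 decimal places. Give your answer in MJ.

10566.40 MJ

B: 406400 × 0.2 = 81280 MJ
C: 81280 × 0.13 = 10566.4 MJ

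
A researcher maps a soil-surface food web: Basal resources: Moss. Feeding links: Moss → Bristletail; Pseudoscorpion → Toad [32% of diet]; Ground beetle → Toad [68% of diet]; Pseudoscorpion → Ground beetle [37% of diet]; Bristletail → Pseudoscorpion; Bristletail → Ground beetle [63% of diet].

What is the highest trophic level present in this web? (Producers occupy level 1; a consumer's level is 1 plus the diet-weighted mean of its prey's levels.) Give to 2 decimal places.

4.25

Bristletail: 1 + 1 = 2
Pseudoscorpion: 1 + 2 = 3
Ground beetle: 1 + (0.63×2 + 0.37×3) = 3.37
Toad: 1 + (0.68×3.37 + 0.32×3) = 4.2516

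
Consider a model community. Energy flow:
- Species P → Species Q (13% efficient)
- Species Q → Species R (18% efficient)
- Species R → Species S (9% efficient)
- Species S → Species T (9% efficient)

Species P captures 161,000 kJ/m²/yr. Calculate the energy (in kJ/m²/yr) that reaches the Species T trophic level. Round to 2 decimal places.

30.52 kJ/m²/yr

Species Q: 161000 × 0.13 = 20930 kJ/m²/yr
Species R: 20930 × 0.18 = 3767.4 kJ/m²/yr
Species S: 3767.4 × 0.09 = 339.066 kJ/m²/yr
Species T: 339.066 × 0.09 = 30.51594 kJ/m²/yr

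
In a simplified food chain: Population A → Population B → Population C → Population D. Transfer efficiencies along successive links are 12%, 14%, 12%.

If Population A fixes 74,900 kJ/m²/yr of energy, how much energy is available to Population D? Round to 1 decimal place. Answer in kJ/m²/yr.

151.0 kJ/m²/yr

Population B: 74900 × 0.12 = 8988 kJ/m²/yr
Population C: 8988 × 0.14 = 1258.32 kJ/m²/yr
Population D: 1258.32 × 0.12 = 150.9984 kJ/m²/yr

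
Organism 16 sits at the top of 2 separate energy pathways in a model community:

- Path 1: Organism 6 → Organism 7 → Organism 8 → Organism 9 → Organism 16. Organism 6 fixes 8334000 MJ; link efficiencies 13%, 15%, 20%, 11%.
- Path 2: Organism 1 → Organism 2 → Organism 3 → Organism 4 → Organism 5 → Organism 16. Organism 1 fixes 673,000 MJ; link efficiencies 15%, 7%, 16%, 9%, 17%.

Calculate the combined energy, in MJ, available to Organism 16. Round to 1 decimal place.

Path 1: 8334000 × 0.13 × 0.15 × 0.2 × 0.11 = 3575.286 MJ
Path 2: 673000 × 0.15 × 0.07 × 0.16 × 0.09 × 0.17 = 17.298792 MJ
Total at Organism 16: 3575.286 + 17.298792 = 3592.584792 MJ

3592.6 MJ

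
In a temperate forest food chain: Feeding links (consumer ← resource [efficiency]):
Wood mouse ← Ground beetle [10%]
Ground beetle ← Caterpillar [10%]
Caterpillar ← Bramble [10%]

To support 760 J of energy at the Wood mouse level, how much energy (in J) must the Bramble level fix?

760000 J

Cumulative transfer efficiency: 0.1 × 0.1 × 0.1 = 0.001
Bramble energy = 760 / 0.001 = 760000 J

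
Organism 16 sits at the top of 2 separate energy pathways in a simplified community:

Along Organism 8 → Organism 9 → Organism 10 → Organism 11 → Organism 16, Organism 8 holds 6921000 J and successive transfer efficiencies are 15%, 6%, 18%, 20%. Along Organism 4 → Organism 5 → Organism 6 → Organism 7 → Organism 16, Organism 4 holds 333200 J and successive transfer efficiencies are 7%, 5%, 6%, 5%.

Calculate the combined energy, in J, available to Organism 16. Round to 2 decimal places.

2245.90 J

Via Organism 8: 6921000 × 0.15 × 0.06 × 0.18 × 0.2 = 2242.404 J
Via Organism 4: 333200 × 0.07 × 0.05 × 0.06 × 0.05 = 3.4986 J
Total at Organism 16: 2242.404 + 3.4986 = 2245.9026 J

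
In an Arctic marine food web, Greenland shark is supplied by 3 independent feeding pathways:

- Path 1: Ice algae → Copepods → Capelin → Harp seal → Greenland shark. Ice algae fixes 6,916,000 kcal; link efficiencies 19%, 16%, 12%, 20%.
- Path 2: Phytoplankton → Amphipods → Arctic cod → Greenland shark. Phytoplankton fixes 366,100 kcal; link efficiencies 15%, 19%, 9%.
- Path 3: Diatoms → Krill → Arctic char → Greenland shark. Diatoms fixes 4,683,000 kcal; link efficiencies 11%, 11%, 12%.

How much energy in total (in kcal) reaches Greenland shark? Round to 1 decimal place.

Path 1: 6916000 × 0.19 × 0.16 × 0.12 × 0.2 = 5045.9136 kcal
Path 2: 366100 × 0.15 × 0.19 × 0.09 = 939.0465 kcal
Path 3: 4683000 × 0.11 × 0.11 × 0.12 = 6799.716 kcal
Total at Greenland shark: 5045.9136 + 939.0465 + 6799.716 = 12784.6761 kcal

12784.7 kcal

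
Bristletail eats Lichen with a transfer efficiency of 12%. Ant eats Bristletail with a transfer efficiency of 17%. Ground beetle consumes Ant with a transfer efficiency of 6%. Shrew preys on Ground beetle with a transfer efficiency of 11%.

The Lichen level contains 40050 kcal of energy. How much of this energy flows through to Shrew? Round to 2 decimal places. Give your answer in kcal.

5.39 kcal

Bristletail: 40050 × 0.12 = 4806 kcal
Ant: 4806 × 0.17 = 817.02 kcal
Ground beetle: 817.02 × 0.06 = 49.0212 kcal
Shrew: 49.0212 × 0.11 = 5.392332 kcal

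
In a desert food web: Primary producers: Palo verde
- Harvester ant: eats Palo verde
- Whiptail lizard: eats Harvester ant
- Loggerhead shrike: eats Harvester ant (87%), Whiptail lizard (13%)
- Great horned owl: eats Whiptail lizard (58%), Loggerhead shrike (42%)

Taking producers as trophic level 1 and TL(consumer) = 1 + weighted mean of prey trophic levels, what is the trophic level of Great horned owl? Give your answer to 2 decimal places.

Harvester ant: 1 + 1 = 2
Whiptail lizard: 1 + 2 = 3
Loggerhead shrike: 1 + (0.87×2 + 0.13×3) = 3.13
Great horned owl: 1 + (0.58×3 + 0.42×3.13) = 4.0546

4.05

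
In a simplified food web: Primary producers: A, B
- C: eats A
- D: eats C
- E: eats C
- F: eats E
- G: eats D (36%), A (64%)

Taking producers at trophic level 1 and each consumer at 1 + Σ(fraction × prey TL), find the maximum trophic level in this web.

4

C: 1 + 1 = 2
D: 1 + 2 = 3
E: 1 + 2 = 3
F: 1 + 3 = 4
G: 1 + (0.36×3 + 0.64×1) = 2.72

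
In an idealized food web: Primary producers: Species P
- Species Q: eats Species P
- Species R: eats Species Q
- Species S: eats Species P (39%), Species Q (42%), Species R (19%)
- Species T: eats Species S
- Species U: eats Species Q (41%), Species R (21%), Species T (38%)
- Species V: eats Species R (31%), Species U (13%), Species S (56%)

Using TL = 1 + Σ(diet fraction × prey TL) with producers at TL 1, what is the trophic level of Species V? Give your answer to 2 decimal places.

4.00

Species Q: 1 + 1 = 2
Species R: 1 + 2 = 3
Species S: 1 + (0.39×1 + 0.42×2 + 0.19×3) = 2.8
Species T: 1 + 2.8 = 3.8
Species U: 1 + (0.41×2 + 0.21×3 + 0.38×3.8) = 3.894
Species V: 1 + (0.31×3 + 0.13×3.894 + 0.56×2.8) = 4.00422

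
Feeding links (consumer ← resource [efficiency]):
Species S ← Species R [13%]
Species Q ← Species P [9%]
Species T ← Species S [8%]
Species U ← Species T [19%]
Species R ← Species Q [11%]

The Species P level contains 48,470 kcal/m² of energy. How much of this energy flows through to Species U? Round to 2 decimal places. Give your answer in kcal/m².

0.95 kcal/m²

Species Q: 48470 × 0.09 = 4362.3 kcal/m²
Species R: 4362.3 × 0.11 = 479.853 kcal/m²
Species S: 479.853 × 0.13 = 62.38089 kcal/m²
Species T: 62.38089 × 0.08 = 4.9904712 kcal/m²
Species U: 4.9904712 × 0.19 = 0.948189528 kcal/m²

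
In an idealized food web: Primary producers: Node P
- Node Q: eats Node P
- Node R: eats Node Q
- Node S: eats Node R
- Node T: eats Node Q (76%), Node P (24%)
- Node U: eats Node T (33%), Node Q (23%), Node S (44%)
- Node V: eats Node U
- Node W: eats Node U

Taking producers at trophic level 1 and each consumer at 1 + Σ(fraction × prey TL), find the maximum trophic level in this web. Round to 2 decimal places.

5.13

Node Q: 1 + 1 = 2
Node R: 1 + 2 = 3
Node S: 1 + 3 = 4
Node T: 1 + (0.76×2 + 0.24×1) = 2.76
Node U: 1 + (0.33×2.76 + 0.23×2 + 0.44×4) = 4.1308
Node V: 1 + 4.1308 = 5.1308
Node W: 1 + 4.1308 = 5.1308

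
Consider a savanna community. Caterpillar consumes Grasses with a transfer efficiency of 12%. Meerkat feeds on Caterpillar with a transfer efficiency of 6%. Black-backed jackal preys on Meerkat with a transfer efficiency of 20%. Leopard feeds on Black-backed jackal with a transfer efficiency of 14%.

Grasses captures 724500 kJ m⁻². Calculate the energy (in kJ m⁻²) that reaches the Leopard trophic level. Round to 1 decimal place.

Caterpillar: 724500 × 0.12 = 86940 kJ m⁻²
Meerkat: 86940 × 0.06 = 5216.4 kJ m⁻²
Black-backed jackal: 5216.4 × 0.2 = 1043.28 kJ m⁻²
Leopard: 1043.28 × 0.14 = 146.0592 kJ m⁻²

146.1 kJ m⁻²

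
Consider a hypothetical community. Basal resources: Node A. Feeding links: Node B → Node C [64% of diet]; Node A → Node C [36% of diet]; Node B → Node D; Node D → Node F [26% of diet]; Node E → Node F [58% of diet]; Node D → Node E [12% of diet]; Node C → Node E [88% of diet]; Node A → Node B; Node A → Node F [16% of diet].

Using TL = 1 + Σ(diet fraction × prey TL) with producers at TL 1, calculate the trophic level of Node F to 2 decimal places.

4.08

Node B: 1 + 1 = 2
Node C: 1 + (0.36×1 + 0.64×2) = 2.64
Node D: 1 + 2 = 3
Node E: 1 + (0.88×2.64 + 0.12×3) = 3.6832
Node F: 1 + (0.58×3.6832 + 0.16×1 + 0.26×3) = 4.076256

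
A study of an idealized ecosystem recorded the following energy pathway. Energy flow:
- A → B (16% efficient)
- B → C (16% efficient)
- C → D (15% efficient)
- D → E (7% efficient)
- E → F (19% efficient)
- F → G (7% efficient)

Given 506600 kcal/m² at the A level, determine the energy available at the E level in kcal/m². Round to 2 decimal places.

136.17 kcal/m²

B: 506600 × 0.16 = 81056 kcal/m²
C: 81056 × 0.16 = 12968.96 kcal/m²
D: 12968.96 × 0.15 = 1945.344 kcal/m²
E: 1945.344 × 0.07 = 136.17408 kcal/m²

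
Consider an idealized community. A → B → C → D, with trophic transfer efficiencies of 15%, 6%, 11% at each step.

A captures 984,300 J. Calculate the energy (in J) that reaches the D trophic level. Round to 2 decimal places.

974.46 J

B: 984300 × 0.15 = 147645 J
C: 147645 × 0.06 = 8858.7 J
D: 8858.7 × 0.11 = 974.457 J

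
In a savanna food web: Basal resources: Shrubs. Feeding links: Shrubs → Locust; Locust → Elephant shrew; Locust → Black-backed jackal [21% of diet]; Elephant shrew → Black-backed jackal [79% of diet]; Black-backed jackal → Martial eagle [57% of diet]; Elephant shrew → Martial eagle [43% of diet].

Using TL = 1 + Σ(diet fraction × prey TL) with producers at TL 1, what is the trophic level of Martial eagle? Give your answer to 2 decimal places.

4.45

Locust: 1 + 1 = 2
Elephant shrew: 1 + 2 = 3
Black-backed jackal: 1 + (0.21×2 + 0.79×3) = 3.79
Martial eagle: 1 + (0.57×3.79 + 0.43×3) = 4.4503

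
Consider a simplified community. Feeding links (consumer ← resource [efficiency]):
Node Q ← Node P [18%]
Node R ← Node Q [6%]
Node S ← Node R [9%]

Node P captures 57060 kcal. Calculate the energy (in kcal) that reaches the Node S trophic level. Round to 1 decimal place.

Node Q: 57060 × 0.18 = 10270.8 kcal
Node R: 10270.8 × 0.06 = 616.248 kcal
Node S: 616.248 × 0.09 = 55.46232 kcal

55.5 kcal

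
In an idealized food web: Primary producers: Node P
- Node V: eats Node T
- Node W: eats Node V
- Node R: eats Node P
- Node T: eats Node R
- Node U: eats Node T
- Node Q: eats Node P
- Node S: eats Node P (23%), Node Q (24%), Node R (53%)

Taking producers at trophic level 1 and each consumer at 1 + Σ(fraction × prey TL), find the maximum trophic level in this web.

5

Node Q: 1 + 1 = 2
Node R: 1 + 1 = 2
Node S: 1 + (0.23×1 + 0.24×2 + 0.53×2) = 2.77
Node T: 1 + 2 = 3
Node U: 1 + 3 = 4
Node V: 1 + 3 = 4
Node W: 1 + 4 = 5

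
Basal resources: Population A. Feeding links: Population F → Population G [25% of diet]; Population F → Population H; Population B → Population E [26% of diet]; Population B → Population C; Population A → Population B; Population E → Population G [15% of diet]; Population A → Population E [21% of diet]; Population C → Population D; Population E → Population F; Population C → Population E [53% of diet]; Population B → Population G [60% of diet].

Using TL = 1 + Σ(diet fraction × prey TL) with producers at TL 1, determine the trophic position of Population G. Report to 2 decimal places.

3.78

Population B: 1 + 1 = 2
Population C: 1 + 2 = 3
Population D: 1 + 3 = 4
Population E: 1 + (0.21×1 + 0.26×2 + 0.53×3) = 3.32
Population F: 1 + 3.32 = 4.32
Population G: 1 + (0.15×3.32 + 0.25×4.32 + 0.6×2) = 3.778
Population H: 1 + 4.32 = 5.32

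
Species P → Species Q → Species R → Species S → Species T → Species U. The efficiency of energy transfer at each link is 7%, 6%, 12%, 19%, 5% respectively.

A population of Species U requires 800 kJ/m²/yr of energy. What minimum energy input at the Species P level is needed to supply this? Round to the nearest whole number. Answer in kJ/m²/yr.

167084378 kJ/m²/yr

Cumulative transfer efficiency: 0.07 × 0.06 × 0.12 × 0.19 × 0.05 = 0.000004788
Species P energy = 800 / 0.000004788 = 167084378 kJ/m²/yr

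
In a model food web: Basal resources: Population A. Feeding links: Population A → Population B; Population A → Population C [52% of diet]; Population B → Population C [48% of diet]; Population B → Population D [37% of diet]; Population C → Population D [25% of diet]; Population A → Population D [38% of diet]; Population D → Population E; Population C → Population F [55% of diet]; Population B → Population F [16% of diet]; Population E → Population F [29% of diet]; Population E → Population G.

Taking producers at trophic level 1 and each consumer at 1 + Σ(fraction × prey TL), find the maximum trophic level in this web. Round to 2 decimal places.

Population B: 1 + 1 = 2
Population C: 1 + (0.52×1 + 0.48×2) = 2.48
Population D: 1 + (0.37×2 + 0.25×2.48 + 0.38×1) = 2.74
Population E: 1 + 2.74 = 3.74
Population F: 1 + (0.55×2.48 + 0.16×2 + 0.29×3.74) = 3.7686
Population G: 1 + 3.74 = 4.74

4.74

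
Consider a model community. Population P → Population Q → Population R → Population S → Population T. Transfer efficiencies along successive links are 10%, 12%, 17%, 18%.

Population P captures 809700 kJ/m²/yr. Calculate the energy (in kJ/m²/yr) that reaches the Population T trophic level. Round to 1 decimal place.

297.3 kJ/m²/yr

Population Q: 809700 × 0.1 = 80970 kJ/m²/yr
Population R: 80970 × 0.12 = 9716.4 kJ/m²/yr
Population S: 9716.4 × 0.17 = 1651.788 kJ/m²/yr
Population T: 1651.788 × 0.18 = 297.32184 kJ/m²/yr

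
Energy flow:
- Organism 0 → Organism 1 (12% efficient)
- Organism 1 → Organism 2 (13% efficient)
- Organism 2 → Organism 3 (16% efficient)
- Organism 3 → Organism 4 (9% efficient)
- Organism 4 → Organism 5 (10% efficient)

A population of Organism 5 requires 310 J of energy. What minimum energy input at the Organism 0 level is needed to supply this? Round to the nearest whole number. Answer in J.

Cumulative transfer efficiency: 0.12 × 0.13 × 0.16 × 0.09 × 0.1 = 0.000022464
Organism 0 energy = 310 / 0.000022464 = 13799858 J

13799858 J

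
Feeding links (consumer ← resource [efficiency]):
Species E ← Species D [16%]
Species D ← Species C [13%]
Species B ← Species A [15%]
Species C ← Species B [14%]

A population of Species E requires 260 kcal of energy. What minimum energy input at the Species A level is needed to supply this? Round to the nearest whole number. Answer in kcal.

595238 kcal

Cumulative transfer efficiency: 0.15 × 0.14 × 0.13 × 0.16 = 0.0004368
Species A energy = 260 / 0.0004368 = 595238 kcal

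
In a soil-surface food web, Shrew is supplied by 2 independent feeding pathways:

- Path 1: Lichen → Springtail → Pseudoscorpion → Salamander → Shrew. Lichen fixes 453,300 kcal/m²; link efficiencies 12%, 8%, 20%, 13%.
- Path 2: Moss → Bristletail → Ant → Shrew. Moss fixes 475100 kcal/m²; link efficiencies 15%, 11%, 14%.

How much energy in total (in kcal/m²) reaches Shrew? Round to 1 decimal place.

Path 1: 453300 × 0.12 × 0.08 × 0.2 × 0.13 = 113.14368 kcal/m²
Path 2: 475100 × 0.15 × 0.11 × 0.14 = 1097.481 kcal/m²
Total at Shrew: 113.14368 + 1097.481 = 1210.62468 kcal/m²

1210.6 kcal/m²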